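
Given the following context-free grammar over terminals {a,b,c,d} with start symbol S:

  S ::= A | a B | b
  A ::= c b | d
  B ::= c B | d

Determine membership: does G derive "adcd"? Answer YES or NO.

Convert to CNF:
  S -> T0 T1 | T2 B | b | d
  A -> T0 T1 | d
  B -> T0 B | d
  T0 -> c
  T1 -> b
  T2 -> a

CYK fill:
  [0..0]={T2}  "a"  orig:{}
  [1..1]={A,B,S}  "d"
  [2..2]={T0}  "c"  orig:{}
  [3..3]={A,B,S}  "d"
  [0..1]={S}  "ad"
  [1..2]=∅  "dc"
  [2..3]={B}  "cd"
  [0..2]=∅  "adc"
  [1..3]=∅  "dcd"
  [0..3]=∅  "adcd"

S ∉ T[0,3] ⇒ NO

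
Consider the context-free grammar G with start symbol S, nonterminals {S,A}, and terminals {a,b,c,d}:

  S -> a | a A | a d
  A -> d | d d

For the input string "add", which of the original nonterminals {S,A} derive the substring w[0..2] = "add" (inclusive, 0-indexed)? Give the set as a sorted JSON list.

Convert to CNF:
  S -> T1 A | T1 T0 | a
  A -> T0 T0 | d
  T0 -> d
  T1 -> a

CYK fill (cells [i..j] with 0 ≤ i ≤ j ≤ 2 only):
  cell(0,0) a: {S,T1}  orig:{S}
  cell(1,1) d: {A,T0}  orig:{A}
  cell(2,2) d: {A,T0}  orig:{A}
  cell(0,1) ad: {S}
  cell(1,2) dd: {A}
  cell(0,2) add: {S}

Original NTs in T[0,2] deriving "add": ["S"]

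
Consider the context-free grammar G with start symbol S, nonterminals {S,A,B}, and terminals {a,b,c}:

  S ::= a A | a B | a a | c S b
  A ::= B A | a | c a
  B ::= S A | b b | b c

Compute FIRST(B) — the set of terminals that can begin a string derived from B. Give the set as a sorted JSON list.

FIRST sets, iterate to fixpoint:
[1]
  A via A→a: +{a}
  A via A→c a: +{c}
  B via B→b b: +{b}
  S via S→a A: +{a}
  S via S→c S b: +{c}
  FIRST[S]={a,c}  FIRST[A]={a,c}  FIRST[B]={b}
[2]
  A via A→B A: +{b}
  B via B→S A: +{a,c}
  FIRST[S]={a,c}  FIRST[A]={a,b,c}  FIRST[B]={a,b,c}
[3] — fixpoint
  FIRST[S]={a,c}  FIRST[A]={a,b,c}  FIRST[B]={a,b,c}

FIRST(B) = ["a", "b", "c"]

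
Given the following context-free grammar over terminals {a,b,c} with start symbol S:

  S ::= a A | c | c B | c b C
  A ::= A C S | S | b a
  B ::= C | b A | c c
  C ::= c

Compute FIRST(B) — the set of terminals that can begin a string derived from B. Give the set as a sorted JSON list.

FIRST iteration:
[1]
  A via A→b a: +{b}
  B via B→b A: +{b}
  B via B→c c: +{c}
  C via C→c: +{c}
  S via S→a A: +{a}
  S via S→c: +{c}
  S: {a,c}  A: {b}  B: {b,c}  C: {c}
[2]
  A via A→S: +{a,c}
  S: {a,c}  A: {a,b,c}  B: {b,c}  C: {c}
[3] — fixpoint
  S: {a,c}  A: {a,b,c}  B: {b,c}  C: {c}

FIRST(B) = ["b", "c"]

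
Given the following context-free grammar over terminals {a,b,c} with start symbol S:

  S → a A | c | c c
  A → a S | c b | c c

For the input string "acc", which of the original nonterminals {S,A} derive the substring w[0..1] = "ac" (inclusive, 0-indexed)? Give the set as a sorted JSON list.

CNF form of G:
  S -> T0 A | T1 T1 | c
  A -> T0 S | T1 T1 | T1 T2
  T0 -> a
  T1 -> c
  T2 -> b

Fill CYK table bottom-up, restricted to cells inside w[0..1]:
  cell(0,0) a: {T0}  orig:{}
  cell(1,1) c: {S,T1}  orig:{S}
  cell(0,1) ac: {A}

Original NTs in T[0,1] deriving "ac": ["A"]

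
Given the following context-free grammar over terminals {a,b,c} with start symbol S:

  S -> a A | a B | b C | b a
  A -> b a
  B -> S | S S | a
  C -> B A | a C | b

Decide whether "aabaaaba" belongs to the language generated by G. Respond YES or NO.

Convert to CNF:
  S -> T0 C | T0 T1 | T1 A | T1 B
  A -> T0 T1
  B -> S S | T0 C | T0 T1 | T1 A | T1 B | a
  C -> B A | T1 C | b
  T0 -> b
  T1 -> a

CYK fill:
  [0..0]={B,T1}  "a"  orig:{B}
  [1..1]={B,T1}  "a"  orig:{B}
  [2..2]={C,T0}  "b"  orig:{C}
  [3..3]={B,T1}  "a"  orig:{B}
  [4..4]={B,T1}  "a"  orig:{B}
  [5..5]={B,T1}  "a"  orig:{B}
  [6..6]={C,T0}  "b"  orig:{C}
  [7..7]={B,T1}  "a"  orig:{B}
  [0..1]={B,S}  "aa"
  [1..2]={C}  "ab"
  [2..3]={A,B,S}  "ba"
  [3..4]={B,S}  "aa"
  [4..5]={B,S}  "aa"
  [5..6]={C}  "ab"
  [6..7]={A,B,S}  "ba"
  [0..2]={C}  "aab"
  [1..3]={B,C,S}  "aba"
  [2..4]=∅  "baa"
  [3..5]={B,S}  "aaa"
  [4..6]={C}  "aab"
  [5..7]={B,C,S}  "aba"
  [0..3]={B,C,S}  "aaba"
  [1..4]=∅  "abaa"
  [2..5]={B}  "baaa"
  [3..6]={C}  "aaab"
  [4..7]={B,C,S}  "aaba"
  [0..4]=∅  "aabaa"
  [1..5]={B,S}  "abaaa"
  [2..6]={B,S}  "baaab"
  [3..7]={B,C,S}  "aaaba"
  [0..5]={B,S}  "aabaaa"
  [1..6]={B,S}  "abaaab"
  [2..7]={B,C,S}  "baaaba"
  [0..6]={B,S}  "aabaaab"
  [1..7]={B,C,S}  "abaaaba"
  [0..7]={B,C,S}  "aabaaaba"

S ∈ T[0,7] ⇒ YES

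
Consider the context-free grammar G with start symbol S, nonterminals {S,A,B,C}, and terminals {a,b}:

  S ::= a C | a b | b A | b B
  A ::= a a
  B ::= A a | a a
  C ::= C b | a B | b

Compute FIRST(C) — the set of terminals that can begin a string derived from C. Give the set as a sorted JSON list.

FIRST sets, iterate to fixpoint:
pass 1:
  A via A→a a: +{a}
  B via B→A a: +{a}
  C via C→a B: +{a}
  C via C→b: +{b}
  S via S→a C: +{a}
  S via S→b A: +{b}
  FIRST[S]={a,b}  FIRST[A]={a}  FIRST[B]={a}  FIRST[C]={a,b}
pass 2: (stable)
  FIRST[S]={a,b}  FIRST[A]={a}  FIRST[B]={a}  FIRST[C]={a,b}

FIRST(C) = ["a", "b"]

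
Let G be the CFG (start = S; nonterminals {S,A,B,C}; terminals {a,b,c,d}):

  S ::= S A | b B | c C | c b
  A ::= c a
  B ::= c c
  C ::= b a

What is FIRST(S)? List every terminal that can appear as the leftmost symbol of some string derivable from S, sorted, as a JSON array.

FIRST sets, iterate to fixpoint:
round 1:
  A via A→c a: +{c}
  B via B→c c: +{c}
  C via C→b a: +{b}
  S via S→b B: +{b}
  S via S→c C: +{c}
  S: {b,c}  A: {c}  B: {c}  C: {b}
round 2: — fixpoint
  S: {b,c}  A: {c}  B: {c}  C: {b}

FIRST(S) = ["b", "c"]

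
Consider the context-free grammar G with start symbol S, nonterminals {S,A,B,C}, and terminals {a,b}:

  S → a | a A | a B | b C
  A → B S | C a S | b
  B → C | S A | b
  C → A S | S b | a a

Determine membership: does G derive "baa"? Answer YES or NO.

Convert to CNF:
  S -> T0 A | T0 B | T1 C | a
  A -> B S | C X2 | b
  B -> A S | S A | S T1 | T0 T0 | b
  C -> A S | S T1 | T0 T0
  T0 -> a
  T1 -> b
  X2 -> T0 S

CYK fill:
  T[0,0] 'b' = {A,B,T1}  orig:{A,B}
  T[1,1] 'a' = {S,T0}  orig:{S}
  T[2,2] 'a' = {S,T0}  orig:{S}
  T[0,1] 'ba' = {A,B,C}
  T[1,2] 'aa' = {B,C,X2}  orig:{B,C}
  T[0,2] 'baa' = {A,B,C,S}

S ∈ T[0,2] ⇒ YES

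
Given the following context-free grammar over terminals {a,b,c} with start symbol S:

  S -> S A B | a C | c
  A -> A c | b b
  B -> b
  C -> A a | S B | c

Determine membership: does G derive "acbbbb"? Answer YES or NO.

Convert to CNF:
  S -> S X3 | T2 C | c
  A -> A T0 | T1 T1
  B -> b
  C -> A T2 | S B | c
  T0 -> c
  T1 -> b
  T2 -> a
  X3 -> A B

Fill CYK table bottom-up:
  T[0,0] 'a' = {T2}  orig:{}
  T[1,1] 'c' = {C,S,T0}  orig:{C,S}
  T[2,2] 'b' = {B,T1}  orig:{B}
  T[3,3] 'b' = {B,T1}  orig:{B}
  T[4,4] 'b' = {B,T1}  orig:{B}
  T[5,5] 'b' = {B,T1}  orig:{B}
  T[0,1] 'ac' = {S}
  T[1,2] 'cb' = {C}
  T[2,3] 'bb' = {A}
  T[3,4] 'bb' = {A}
  T[4,5] 'bb' = {A}
  T[0,2] 'acb' = {C,S}
  T[1,3] 'cbb' = ∅
  T[2,4] 'bbb' = {X3}  orig:{}
  T[3,5] 'bbb' = {X3}  orig:{}
  T[0,3] 'acbb' = {C}
  T[1,4] 'cbbb' = {S}
  T[2,5] 'bbbb' = ∅
  T[0,4] 'acbbb' = {S}
  T[1,5] 'cbbbb' = {C}
  T[0,5] 'acbbbb' = {C,S}

S ∈ T[0,5] ⇒ YES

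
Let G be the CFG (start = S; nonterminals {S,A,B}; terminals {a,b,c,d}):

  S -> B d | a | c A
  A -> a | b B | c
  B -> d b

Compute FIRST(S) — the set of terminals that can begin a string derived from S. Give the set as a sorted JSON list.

FIRST sets, iterate to fixpoint:
pass 1:
  A via A→a: +{a}
  A via A→b B: +{b}
  A via A→c: +{c}
  B via B→d b: +{d}
  S via S→B d: +{d}
  S via S→a: +{a}
  S via S→c A: +{c}
  FIRST[S]={a,c,d}  FIRST[A]={a,b,c}  FIRST[B]={d}
pass 2: (no change)
  FIRST[S]={a,c,d}  FIRST[A]={a,b,c}  FIRST[B]={d}

FIRST(S) = ["a", "c", "d"]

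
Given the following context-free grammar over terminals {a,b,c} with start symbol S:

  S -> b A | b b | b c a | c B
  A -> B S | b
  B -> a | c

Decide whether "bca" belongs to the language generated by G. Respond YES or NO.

Convert to CNF:
  S -> T0 A | T0 T0 | T0 X3 | T1 B
  A -> B S | b
  B -> a | c
  T0 -> b
  T1 -> c
  T2 -> a
  X3 -> T1 T2

CYK fill:
  T[0,0] 'b' = {A,T0}  orig:{A}
  T[1,1] 'c' = {B,T1}  orig:{B}
  T[2,2] 'a' = {B,T2}  orig:{B}
  T[0,1] 'bc' = ∅
  T[1,2] 'ca' = {S,X3}  orig:{S}
  T[0,2] 'bca' = {S}

S ∈ T[0,2] ⇒ YES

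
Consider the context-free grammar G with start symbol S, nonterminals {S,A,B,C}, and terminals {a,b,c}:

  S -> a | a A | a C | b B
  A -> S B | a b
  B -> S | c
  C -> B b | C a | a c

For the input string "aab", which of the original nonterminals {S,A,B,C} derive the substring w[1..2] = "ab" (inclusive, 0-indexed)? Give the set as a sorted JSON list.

CNF form of G:
  S -> T0 A | T0 C | T1 B | a
  A -> S B | T0 T1
  B -> T0 A | T0 C | T1 B | a | c
  C -> B T1 | C T0 | T0 T2
  T0 -> a
  T1 -> b
  T2 -> c

Fill CYK table bottom-up (cells [i..j] with 1 ≤ i ≤ j ≤ 2 only):
  T[1,1] 'a' = {B,S,T0}  orig:{B,S}
  T[2,2] 'b' = {T1}  orig:{}
  T[1,2] 'ab' = {A,C}

Original NTs in T[1,2] deriving "ab": ["A", "C"]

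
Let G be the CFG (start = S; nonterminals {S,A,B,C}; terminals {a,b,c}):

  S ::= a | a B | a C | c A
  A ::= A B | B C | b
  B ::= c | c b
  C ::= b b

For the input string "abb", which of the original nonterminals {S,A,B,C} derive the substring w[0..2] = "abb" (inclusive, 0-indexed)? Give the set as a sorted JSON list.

Convert to CNF:
  S -> T0 A | T2 B | T2 C | a
  A -> A B | B C | b
  B -> T0 T1 | c
  C -> T1 T1
  T0 -> c
  T1 -> b
  T2 -> a

Fill CYK table bottom-up — only the sub-triangle for w[0..2]:
  T[0,0] 'a' = {S,T2}  orig:{S}
  T[1,1] 'b' = {A,T1}  orig:{A}
  T[2,2] 'b' = {A,T1}  orig:{A}
  T[0,1] 'ab' = ∅
  T[1,2] 'bb' = {C}
  T[0,2] 'abb' = {S}

Original NTs in T[0,2] deriving "abb": ["S"]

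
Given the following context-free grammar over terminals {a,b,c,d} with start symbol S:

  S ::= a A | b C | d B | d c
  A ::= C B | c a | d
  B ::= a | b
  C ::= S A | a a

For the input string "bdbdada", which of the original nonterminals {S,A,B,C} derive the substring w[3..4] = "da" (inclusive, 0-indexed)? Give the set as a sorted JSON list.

CNF form of G:
  S -> T1 A | T2 C | T3 B | T3 T0
  A -> C B | T0 T1 | d
  B -> a | b
  C -> S A | T1 T1
  T0 -> c
  T1 -> a
  T2 -> b
  T3 -> d

CYK fill (cells [i..j] with 3 ≤ i ≤ j ≤ 4 only):
  cell(3,3) d: {A,T3}  orig:{A}
  cell(4,4) a: {B,T1}  orig:{B}
  cell(3,4) da: {S}

Original NTs in T[3,4] deriving "da": ["S"]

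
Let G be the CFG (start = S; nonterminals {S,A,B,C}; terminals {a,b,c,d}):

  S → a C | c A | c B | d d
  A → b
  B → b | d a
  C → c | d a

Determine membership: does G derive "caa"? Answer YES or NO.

CNF form of G:
  S -> T0 T0 | T1 C | T2 A | T2 B
  A -> b
  B -> T0 T1 | b
  C -> T0 T1 | c
  T0 -> d
  T1 -> a
  T2 -> c

Fill CYK table bottom-up:
  [0..0]={C,T2}  "c"  orig:{C}
  [1..1]={T1}  "a"  orig:{}
  [2..2]={T1}  "a"  orig:{}
  [0..1]=∅  "ca"
  [1..2]=∅  "aa"
  [0..2]=∅  "caa"

S ∉ T[0,2] ⇒ NO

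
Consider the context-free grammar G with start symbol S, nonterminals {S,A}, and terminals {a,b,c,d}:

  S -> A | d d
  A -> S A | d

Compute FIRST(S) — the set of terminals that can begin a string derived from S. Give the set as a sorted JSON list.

Compute FIRST by fixpoint:
round 1:
  A via A→d: +{d}
  S via S→A: +{d}
  FIRST(S)={d}  FIRST(A)={d}
round 2: done
  FIRST(S)={d}  FIRST(A)={d}

FIRST(S) = ["d"]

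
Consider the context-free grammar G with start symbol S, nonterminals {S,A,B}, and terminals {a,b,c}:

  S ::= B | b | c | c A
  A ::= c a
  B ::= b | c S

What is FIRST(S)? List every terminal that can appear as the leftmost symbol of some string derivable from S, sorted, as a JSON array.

Compute FIRST by fixpoint:
iter 1:
  A via A→c a: +{c}
  B via B→b: +{b}
  B via B→c S: +{c}
  S via S→B: +{b,c}
  S: {b,c}  A: {c}  B: {b,c}
iter 2: (no change)
  S: {b,c}  A: {c}  B: {b,c}

FIRST(S) = ["b", "c"]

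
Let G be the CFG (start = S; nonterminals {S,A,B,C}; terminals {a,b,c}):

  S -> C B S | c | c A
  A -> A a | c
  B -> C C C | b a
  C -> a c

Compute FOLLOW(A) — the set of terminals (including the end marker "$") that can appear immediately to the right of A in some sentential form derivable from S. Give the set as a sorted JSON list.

FIRST iteration:
pass 1:
  A via A→c: +{c}
  B via B→b a: +{b}
  C via C→a c: +{a}
  S via S→C B S: +{a}
  S via S→c: +{c}
  FIRST(S)={a,c}  FIRST(A)={c}  FIRST(B)={b}  FIRST(C)={a}
pass 2:
  B via B→C C C: +{a}
  FIRST(S)={a,c}  FIRST(A)={c}  FIRST(B)={a,b}  FIRST(C)={a}
pass 3: (stable)
  FIRST(S)={a,c}  FIRST(A)={c}  FIRST(B)={a,b}  FIRST(C)={a}

FOLLOW sets:
initialize: $ ∈ FOLLOW(S)
iter 1:
  A→A a: FOLLOW(A) ⊇ FIRST(a) = {a}; new: +{a}
  B→C C C: FOLLOW(C) ⊇ FIRST(C) = {a}; new: +{a}
  S→C B S: FOLLOW(C) ⊇ FIRST(B) = {a,b}; new: +{b}
  S→C B S: FOLLOW(B) ⊇ FIRST(S) = {a,c}; new: +{a,c}
  S→c A: FOLLOW(A) ⊇ FOLLOW(S) ⊇ {$}; new: +{$}
  FOLLOW(S)={$}  FOLLOW(A)={$,a}  FOLLOW(B)={a,c}  FOLLOW(C)={a,b}
iter 2:
  B→C C C: FOLLOW(C) ⊇ FOLLOW(B) ⊇ {a,c}; new: +{c}
  FOLLOW(S)={$}  FOLLOW(A)={$,a}  FOLLOW(B)={a,c}  FOLLOW(C)={a,b,c}
iter 3: done
  FOLLOW(S)={$}  FOLLOW(A)={$,a}  FOLLOW(B)={a,c}  FOLLOW(C)={a,b,c}

FOLLOW(A) = ["$", "a"]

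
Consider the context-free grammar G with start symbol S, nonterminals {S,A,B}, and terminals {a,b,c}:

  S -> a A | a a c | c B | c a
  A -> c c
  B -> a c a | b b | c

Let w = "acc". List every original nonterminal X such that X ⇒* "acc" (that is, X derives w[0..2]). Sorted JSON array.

Convert to CNF:
  S -> T0 B | T0 T1 | T1 A | T1 X4
  A -> T0 T0
  B -> T1 X3 | T2 T2 | c
  T0 -> c
  T1 -> a
  T2 -> b
  X3 -> T0 T1
  X4 -> T1 T0

CYK table (by increasing span) (cells [i..j] with 0 ≤ i ≤ j ≤ 2 only):
  [0..0]={T1}  "a"  orig:{}
  [1..1]={B,T0}  "c"  orig:{B}
  [2..2]={B,T0}  "c"  orig:{B}
  [0..1]={X4}  "ac"  orig:{}
  [1..2]={A,S}  "cc"
  [0..2]={S}  "acc"

Original NTs in T[0,2] deriving "acc": ["S"]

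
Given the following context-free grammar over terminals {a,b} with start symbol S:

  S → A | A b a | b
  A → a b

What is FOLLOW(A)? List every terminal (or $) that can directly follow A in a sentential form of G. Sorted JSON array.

FIRST sets, iterate to fixpoint:
pass 1:
  A via A→a b: +{a}
  S via S→A: +{a}
  S via S→b: +{b}
  FIRST[S]={a,b}  FIRST[A]={a}
pass 2: (no change)
  FIRST[S]={a,b}  FIRST[A]={a}

FOLLOW iteration:
seed FOLLOW(S) with $
pass 1:
  S→A: FOLLOW(A) ⊇ FOLLOW(S) ⊇ {$}; new: +{$}
  S→A b a: FOLLOW(A) ⊇ FIRST(b) = {b}; new: +{b}
  FOLLOW(S)={$}  FOLLOW(A)={$,b}
pass 2: — fixpoint
  FOLLOW(S)={$}  FOLLOW(A)={$,b}

FOLLOW(A) = ["$", "b"]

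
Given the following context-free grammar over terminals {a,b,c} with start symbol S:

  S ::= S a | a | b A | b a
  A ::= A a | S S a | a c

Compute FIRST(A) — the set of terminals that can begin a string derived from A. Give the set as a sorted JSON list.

FIRST iteration:
[1]
  A via A→a c: +{a}
  S via S→a: +{a}
  S via S→b A: +{b}
  FIRST[S]={a,b}  FIRST[A]={a}
[2]
  A via A→S S a: +{b}
  FIRST[S]={a,b}  FIRST[A]={a,b}
[3] done
  FIRST[S]={a,b}  FIRST[A]={a,b}

FIRST(A) = ["a", "b"]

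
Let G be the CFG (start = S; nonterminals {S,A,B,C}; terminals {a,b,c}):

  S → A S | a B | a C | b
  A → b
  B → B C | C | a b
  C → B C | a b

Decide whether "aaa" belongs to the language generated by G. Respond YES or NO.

Convert to CNF:
  S -> A S | T0 B | T0 C | b
  A -> b
  B -> B C | T0 T1
  C -> B C | T0 T1
  T0 -> a
  T1 -> b

Fill CYK table bottom-up:
  T[0,0] 'a' = {T0}  orig:{}
  T[1,1] 'a' = {T0}  orig:{}
  T[2,2] 'a' = {T0}  orig:{}
  T[0,1] 'aa' = ∅
  T[1,2] 'aa' = ∅
  T[0,2] 'aaa' = ∅

S ∉ T[0,2] ⇒ NO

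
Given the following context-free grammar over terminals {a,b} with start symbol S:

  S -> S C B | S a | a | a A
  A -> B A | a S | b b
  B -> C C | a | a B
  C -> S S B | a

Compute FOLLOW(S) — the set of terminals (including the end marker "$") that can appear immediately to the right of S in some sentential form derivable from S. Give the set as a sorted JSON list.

FIRST iteration:
[1]
  A via A→a S: +{a}
  A via A→b b: +{b}
  B via B→a: +{a}
  C via C→a: +{a}
  S via S→a: +{a}
  S: {a}  A: {a,b}  B: {a}  C: {a}
[2] (no change)
  S: {a}  A: {a,b}  B: {a}  C: {a}

FOLLOW sets:
initialize: $ ∈ FOLLOW(S)
iter 1:
  A→B A: FOLLOW(B) ⊇ FIRST(A) = {a,b}; new: +{a,b}
  B→C C: FOLLOW(C) ⊇ FIRST(C) = {a}; new: +{a}
  B→C C: FOLLOW(C) ⊇ FOLLOW(B) ⊇ {a,b}; new: +{b}
  C→S S B: FOLLOW(S) ⊇ FIRST(S) = {a}; new: +{a}
  S→S C B: FOLLOW(B) ⊇ FOLLOW(S) ⊇ {$,a}; new: +{$}
  S→a A: FOLLOW(A) ⊇ FOLLOW(S) ⊇ {$,a}; new: +{$,a}
  S: {$,a}  A: {$,a}  B: {$,a,b}  C: {a,b}
iter 2:
  B→C C: FOLLOW(C) ⊇ FOLLOW(B) ⊇ {$,a,b}; new: +{$}
  S: {$,a}  A: {$,a}  B: {$,a,b}  C: {$,a,b}
iter 3: done
  S: {$,a}  A: {$,a}  B: {$,a,b}  C: {$,a,b}

FOLLOW(S) = ["$", "a"]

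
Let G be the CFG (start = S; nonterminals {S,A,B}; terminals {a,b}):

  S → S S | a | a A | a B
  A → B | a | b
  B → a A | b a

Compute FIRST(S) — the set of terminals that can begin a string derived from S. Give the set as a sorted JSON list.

FIRST sets, iterate to fixpoint:
[1]
  A via A→a: +{a}
  A via A→b: +{b}
  B via B→a A: +{a}
  B via B→b a: +{b}
  S via S→a: +{a}
  FIRST(S)={a}  FIRST(A)={a,b}  FIRST(B)={a,b}
[2] (no change)
  FIRST(S)={a}  FIRST(A)={a,b}  FIRST(B)={a,b}

FIRST(S) = ["a"]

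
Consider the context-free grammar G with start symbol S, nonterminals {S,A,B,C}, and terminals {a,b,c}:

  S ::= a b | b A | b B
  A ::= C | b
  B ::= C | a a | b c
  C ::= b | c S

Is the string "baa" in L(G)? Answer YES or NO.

CNF form of G:
  S -> T1 T2 | T2 A | T2 B
  A -> T0 S | b
  B -> T0 S | T1 T1 | T2 T0 | b
  C -> T0 S | b
  T0 -> c
  T1 -> a
  T2 -> b

Fill CYK table bottom-up:
  [0..0]={A,B,C,T2}  "b"  orig:{A,B,C}
  [1..1]={T1}  "a"  orig:{}
  [2..2]={T1}  "a"  orig:{}
  [0..1]=∅  "ba"
  [1..2]={B}  "aa"
  [0..2]={S}  "baa"

S ∈ T[0,2] ⇒ YES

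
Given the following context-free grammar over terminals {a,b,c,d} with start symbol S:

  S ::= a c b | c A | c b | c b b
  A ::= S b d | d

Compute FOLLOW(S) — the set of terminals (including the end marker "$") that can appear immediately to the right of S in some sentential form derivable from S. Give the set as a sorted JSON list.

FIRST sets, iterate to fixpoint:
pass 1:
  A via A→d: +{d}
  S via S→a c b: +{a}
  S via S→c A: +{c}
  FIRST[S]={a,c}  FIRST[A]={d}
pass 2:
  A via A→S b d: +{a,c}
  FIRST[S]={a,c}  FIRST[A]={a,c,d}
pass 3: — fixpoint
  FIRST[S]={a,c}  FIRST[A]={a,c,d}

Compute FOLLOW by fixpoint:
FOLLOW(S) := {$}
[1]
  A→S b d: FOLLOW(S) ⊇ FIRST(b) = {b}; new: +{b}
  S→c A: FOLLOW(A) ⊇ FOLLOW(S) ⊇ {$,b}; new: +{$,b}
  S: {$,b}  A: {$,b}
[2] — fixpoint
  S: {$,b}  A: {$,b}

FOLLOW(S) = ["$", "b"]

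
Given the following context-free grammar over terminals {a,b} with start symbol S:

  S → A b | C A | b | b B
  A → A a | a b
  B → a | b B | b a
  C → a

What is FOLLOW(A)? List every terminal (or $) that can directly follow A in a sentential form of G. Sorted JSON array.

FIRST sets, iterate to fixpoint:
round 1:
  A via A→a b: +{a}
  B via B→a: +{a}
  B via B→b B: +{b}
  C via C→a: +{a}
  S via S→A b: +{a}
  S via S→b: +{b}
  FIRST[S]={a,b}  FIRST[A]={a}  FIRST[B]={a,b}  FIRST[C]={a}
round 2: done
  FIRST[S]={a,b}  FIRST[A]={a}  FIRST[B]={a,b}  FIRST[C]={a}

Compute FOLLOW by fixpoint:
initialize: $ ∈ FOLLOW(S)
[1]
  A→A a: FOLLOW(A) ⊇ FIRST(a) = {a}; new: +{a}
  S→A b: FOLLOW(A) ⊇ FIRST(b) = {b}; new: +{b}
  S→C A: FOLLOW(C) ⊇ FIRST(A) = {a}; new: +{a}
  S→C A: FOLLOW(A) ⊇ FOLLOW(S) ⊇ {$}; new: +{$}
  S→b B: FOLLOW(B) ⊇ FOLLOW(S) ⊇ {$}; new: +{$}
  FOLLOW[S]={$}  FOLLOW[A]={$,a,b}  FOLLOW[B]={$}  FOLLOW[C]={a}
[2] (stable)
  FOLLOW[S]={$}  FOLLOW[A]={$,a,b}  FOLLOW[B]={$}  FOLLOW[C]={a}

FOLLOW(A) = ["$", "a", "b"]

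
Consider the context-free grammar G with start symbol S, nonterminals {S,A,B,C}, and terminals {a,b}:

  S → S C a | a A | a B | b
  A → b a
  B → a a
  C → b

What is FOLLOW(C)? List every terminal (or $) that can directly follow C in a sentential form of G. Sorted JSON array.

FIRST iteration:
iter 1:
  A via A→b a: +{b}
  B via B→a a: +{a}
  C via C→b: +{b}
  S via S→a A: +{a}
  S via S→b: +{b}
  S: {a,b}  A: {b}  B: {a}  C: {b}
iter 2: — fixpoint
  S: {a,b}  A: {b}  B: {a}  C: {b}

Compute FOLLOW by fixpoint:
seed FOLLOW(S) with $
[1]
  S→S C a: FOLLOW(S) ⊇ FIRST(C) = {b}; new: +{b}
  S→S C a: FOLLOW(C) ⊇ FIRST(a) = {a}; new: +{a}
  S→a A: FOLLOW(A) ⊇ FOLLOW(S) ⊇ {$,b}; new: +{$,b}
  S→a B: FOLLOW(B) ⊇ FOLLOW(S) ⊇ {$,b}; new: +{$,b}
  FOLLOW(S)={$,b}  FOLLOW(A)={$,b}  FOLLOW(B)={$,b}  FOLLOW(C)={a}
[2] (stable)
  FOLLOW(S)={$,b}  FOLLOW(A)={$,b}  FOLLOW(B)={$,b}  FOLLOW(C)={a}

FOLLOW(C) = ["a"]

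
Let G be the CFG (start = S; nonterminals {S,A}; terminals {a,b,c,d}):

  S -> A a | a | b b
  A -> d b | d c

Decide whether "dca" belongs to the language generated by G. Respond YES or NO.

Convert to CNF:
  S -> A T3 | T1 T1 | a
  A -> T0 T1 | T0 T2
  T0 -> d
  T1 -> b
  T2 -> c
  T3 -> a

CYK fill:
  cell(0,0) d: {T0}  orig:{}
  cell(1,1) c: {T2}  orig:{}
  cell(2,2) a: {S,T3}  orig:{S}
  cell(0,1) dc: {A}
  cell(1,2) ca: ∅
  cell(0,2) dca: {S}

S ∈ T[0,2] ⇒ YES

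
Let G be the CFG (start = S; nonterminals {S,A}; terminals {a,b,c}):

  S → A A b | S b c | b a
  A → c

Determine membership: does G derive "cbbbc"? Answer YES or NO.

CNF form of G:
  S -> A X3 | S X4 | T0 T2
  A -> c
  T0 -> b
  T1 -> c
  T2 -> a
  X3 -> A T0
  X4 -> T0 T1

Fill CYK table bottom-up:
  T[0,0] 'c' = {A,T1}  orig:{A}
  T[1,1] 'b' = {T0}  orig:{}
  T[2,2] 'b' = {T0}  orig:{}
  T[3,3] 'b' = {T0}  orig:{}
  T[4,4] 'c' = {A,T1}  orig:{A}
  T[0,1] 'cb' = {X3}  orig:{}
  T[1,2] 'bb' = ∅
  T[2,3] 'bb' = ∅
  T[3,4] 'bc' = {X4}  orig:{}
  T[0,2] 'cbb' = ∅
  T[1,3] 'bbb' = ∅
  T[2,4] 'bbc' = ∅
  T[0,3] 'cbbb' = ∅
  T[1,4] 'bbbc' = ∅
  T[0,4] 'cbbbc' = ∅

S ∉ T[0,4] ⇒ NO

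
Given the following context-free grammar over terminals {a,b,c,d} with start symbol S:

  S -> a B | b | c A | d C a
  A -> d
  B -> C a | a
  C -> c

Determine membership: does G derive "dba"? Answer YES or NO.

CNF form of G:
  S -> T0 B | T1 A | T2 X3 | b
  A -> d
  B -> C T0 | a
  C -> c
  T0 -> a
  T1 -> c
  T2 -> d
  X3 -> C T0

CYK fill:
  [0..0]={A,T2}  "d"  orig:{A}
  [1..1]={S}  "b"
  [2..2]={B,T0}  "a"  orig:{B}
  [0..1]=∅  "db"
  [1..2]=∅  "ba"
  [0..2]=∅  "dba"

S ∉ T[0,2] ⇒ NO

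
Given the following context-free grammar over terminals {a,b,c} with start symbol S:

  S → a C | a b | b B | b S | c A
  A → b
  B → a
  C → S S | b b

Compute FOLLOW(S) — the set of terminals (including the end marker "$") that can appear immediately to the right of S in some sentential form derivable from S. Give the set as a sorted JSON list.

Compute FIRST by fixpoint:
round 1:
  A via A→b: +{b}
  B via B→a: +{a}
  C via C→b b: +{b}
  S via S→a C: +{a}
  S via S→b B: +{b}
  S via S→c A: +{c}
  FIRST(S)={a,b,c}  FIRST(A)={b}  FIRST(B)={a}  FIRST(C)={b}
round 2:
  C via C→S S: +{a,c}
  FIRST(S)={a,b,c}  FIRST(A)={b}  FIRST(B)={a}  FIRST(C)={a,b,c}
round 3: (no change)
  FIRST(S)={a,b,c}  FIRST(A)={b}  FIRST(B)={a}  FIRST(C)={a,b,c}

FOLLOW sets:
FOLLOW(S) := {$}
[1]
  C→S S: FOLLOW(S) ⊇ FIRST(S) = {a,b,c}; new: +{a,b,c}
  S→a C: FOLLOW(C) ⊇ FOLLOW(S) ⊇ {$,a,b,c}; new: +{$,a,b,c}
  S→b B: FOLLOW(B) ⊇ FOLLOW(S) ⊇ {$,a,b,c}; new: +{$,a,b,c}
  S→c A: FOLLOW(A) ⊇ FOLLOW(S) ⊇ {$,a,b,c}; new: +{$,a,b,c}
  FOLLOW(S)={$,a,b,c}  FOLLOW(A)={$,a,b,c}  FOLLOW(B)={$,a,b,c}  FOLLOW(C)={$,a,b,c}
[2] — fixpoint
  FOLLOW(S)={$,a,b,c}  FOLLOW(A)={$,a,b,c}  FOLLOW(B)={$,a,b,c}  FOLLOW(C)={$,a,b,c}

FOLLOW(S) = ["$", "a", "b", "c"]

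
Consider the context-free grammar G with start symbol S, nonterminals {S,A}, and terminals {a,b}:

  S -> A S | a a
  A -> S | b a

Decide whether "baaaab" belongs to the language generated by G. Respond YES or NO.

CNF form of G:
  S -> A S | T0 T0
  A -> A S | T0 T0 | T1 T0
  T0 -> a
  T1 -> b

Fill CYK table bottom-up:
  cell(0,0) b: {T1}  orig:{}
  cell(1,1) a: {T0}  orig:{}
  cell(2,2) a: {T0}  orig:{}
  cell(3,3) a: {T0}  orig:{}
  cell(4,4) a: {T0}  orig:{}
  cell(5,5) b: {T1}  orig:{}
  cell(0,1) ba: {A}
  cell(1,2) aa: {A,S}
  cell(2,3) aa: {A,S}
  cell(3,4) aa: {A,S}
  cell(4,5) ab: ∅
  cell(0,2) baa: ∅
  cell(1,3) aaa: ∅
  cell(2,4) aaa: ∅
  cell(3,5) aab: ∅
  cell(0,3) baaa: {A,S}
  cell(1,4) aaaa: {A,S}
  cell(2,5) aaab: ∅
  cell(0,4) baaaa: ∅
  cell(1,5) aaaab: ∅
  cell(0,5) baaaab: ∅

S ∉ T[0,5] ⇒ NO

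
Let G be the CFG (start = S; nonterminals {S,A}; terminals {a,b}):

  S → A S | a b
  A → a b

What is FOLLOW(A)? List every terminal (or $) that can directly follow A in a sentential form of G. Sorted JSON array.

Compute FIRST by fixpoint:
round 1:
  A via A→a b: +{a}
  S via S→A S: +{a}
  S: {a}  A: {a}
round 2: (stable)
  S: {a}  A: {a}

FOLLOW sets:
FOLLOW(S) := {$}
iter 1:
  S→A S: FOLLOW(A) ⊇ FIRST(S) = {a}; new: +{a}
  FOLLOW(S)={$}  FOLLOW(A)={a}
iter 2: (stable)
  FOLLOW(S)={$}  FOLLOW(A)={a}

FOLLOW(A) = ["a"]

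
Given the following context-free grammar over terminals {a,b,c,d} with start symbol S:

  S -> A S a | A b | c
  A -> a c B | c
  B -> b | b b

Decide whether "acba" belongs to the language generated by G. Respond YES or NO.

Convert to CNF:
  S -> A T2 | A X4 | c
  A -> T0 X3 | c
  B -> T2 T2 | b
  T0 -> a
  T1 -> c
  T2 -> b
  X3 -> T1 B
  X4 -> S T0

Fill CYK table bottom-up:
  T[0,0] 'a' = {T0}  orig:{}
  T[1,1] 'c' = {A,S,T1}  orig:{A,S}
  T[2,2] 'b' = {B,T2}  orig:{B}
  T[3,3] 'a' = {T0}  orig:{}
  T[0,1] 'ac' = ∅
  T[1,2] 'cb' = {S,X3}  orig:{S}
  T[2,3] 'ba' = ∅
  T[0,2] 'acb' = {A}
  T[1,3] 'cba' = {X4}  orig:{}
  T[0,3] 'acba' = ∅

S ∉ T[0,3] ⇒ NO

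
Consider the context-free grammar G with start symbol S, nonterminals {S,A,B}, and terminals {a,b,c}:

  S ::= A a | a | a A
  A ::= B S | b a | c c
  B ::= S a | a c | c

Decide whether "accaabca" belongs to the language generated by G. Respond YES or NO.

CNF form of G:
  S -> A T1 | T1 A | a
  A -> B S | T0 T1 | T2 T2
  B -> S T1 | T1 T2 | c
  T0 -> b
  T1 -> a
  T2 -> c

Fill CYK table bottom-up:
  T[0,0] 'a' = {S,T1}  orig:{S}
  T[1,1] 'c' = {B,T2}  orig:{B}
  T[2,2] 'c' = {B,T2}  orig:{B}
  T[3,3] 'a' = {S,T1}  orig:{S}
  T[4,4] 'a' = {S,T1}  orig:{S}
  T[5,5] 'b' = {T0}  orig:{}
  T[6,6] 'c' = {B,T2}  orig:{B}
  T[7,7] 'a' = {S,T1}  orig:{S}
  T[0,1] 'ac' = {B}
  T[1,2] 'cc' = {A}
  T[2,3] 'ca' = {A}
  T[3,4] 'aa' = {B}
  T[4,5] 'ab' = ∅
  T[5,6] 'bc' = ∅
  T[6,7] 'ca' = {A}
  T[0,2] 'acc' = {S}
  T[1,3] 'cca' = {S}
  T[2,4] 'caa' = {S}
  T[3,5] 'aab' = ∅
  T[4,6] 'abc' = ∅
  T[5,7] 'bca' = ∅
  T[0,3] 'acca' = {B}
  T[1,4] 'ccaa' = {A,B}
  T[2,5] 'caab' = ∅
  T[3,6] 'aabc' = ∅
  T[4,7] 'abca' = ∅
  T[0,4] 'accaa' = {A,S}
  T[1,5] 'ccaab' = ∅
  T[2,6] 'caabc' = ∅
  T[3,7] 'aabca' = ∅
  T[0,5] 'accaab' = ∅
  T[1,6] 'ccaabc' = ∅
  T[2,7] 'caabca' = ∅
  T[0,6] 'accaabc' = ∅
  T[1,7] 'ccaabca' = ∅
  T[0,7] 'accaabca' = ∅

S ∉ T[0,7] ⇒ NO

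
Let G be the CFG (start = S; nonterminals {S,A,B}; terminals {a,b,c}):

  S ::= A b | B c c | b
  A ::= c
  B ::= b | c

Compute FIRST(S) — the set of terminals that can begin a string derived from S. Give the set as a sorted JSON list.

Compute FIRST by fixpoint:
pass 1:
  A via A→c: +{c}
  B via B→b: +{b}
  B via B→c: +{c}
  S via S→A b: +{c}
  S via S→B c c: +{b}
  FIRST(S)={b,c}  FIRST(A)={c}  FIRST(B)={b,c}
pass 2: (stable)
  FIRST(S)={b,c}  FIRST(A)={c}  FIRST(B)={b,c}

FIRST(S) = ["b", "c"]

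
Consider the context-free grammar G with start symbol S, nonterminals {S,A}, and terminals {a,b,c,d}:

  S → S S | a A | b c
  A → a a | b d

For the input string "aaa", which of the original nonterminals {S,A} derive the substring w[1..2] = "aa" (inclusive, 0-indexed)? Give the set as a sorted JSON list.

CNF form of G:
  S -> S S | T0 A | T1 T3
  A -> T0 T0 | T1 T2
  T0 -> a
  T1 -> b
  T2 -> d
  T3 -> c

CYK table (by increasing span) (cells [i..j] with 1 ≤ i ≤ j ≤ 2 only):
  cell(1,1) a: {T0}  orig:{}
  cell(2,2) a: {T0}  orig:{}
  cell(1,2) aa: {A}

Original NTs in T[1,2] deriving "aa": ["A"]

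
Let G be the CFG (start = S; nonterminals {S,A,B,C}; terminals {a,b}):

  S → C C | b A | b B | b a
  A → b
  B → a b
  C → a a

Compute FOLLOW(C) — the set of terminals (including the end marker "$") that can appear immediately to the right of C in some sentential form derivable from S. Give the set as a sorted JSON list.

FIRST iteration:
iter 1:
  A via A→b: +{b}
  B via B→a b: +{a}
  C via C→a a: +{a}
  S via S→C C: +{a}
  S via S→b A: +{b}
  S: {a,b}  A: {b}  B: {a}  C: {a}
iter 2: — fixpoint
  S: {a,b}  A: {b}  B: {a}  C: {a}

Compute FOLLOW by fixpoint:
initialize: $ ∈ FOLLOW(S)
pass 1:
  S→C C: FOLLOW(C) ⊇ FIRST(C) = {a}; new: +{a}
  S→C C: FOLLOW(C) ⊇ FOLLOW(S) ⊇ {$}; new: +{$}
  S→b A: FOLLOW(A) ⊇ FOLLOW(S) ⊇ {$}; new: +{$}
  S→b B: FOLLOW(B) ⊇ FOLLOW(S) ⊇ {$}; new: +{$}
  FOLLOW[S]={$}  FOLLOW[A]={$}  FOLLOW[B]={$}  FOLLOW[C]={$,a}
pass 2: — fixpoint
  FOLLOW[S]={$}  FOLLOW[A]={$}  FOLLOW[B]={$}  FOLLOW[C]={$,a}

FOLLOW(C) = ["$", "a"]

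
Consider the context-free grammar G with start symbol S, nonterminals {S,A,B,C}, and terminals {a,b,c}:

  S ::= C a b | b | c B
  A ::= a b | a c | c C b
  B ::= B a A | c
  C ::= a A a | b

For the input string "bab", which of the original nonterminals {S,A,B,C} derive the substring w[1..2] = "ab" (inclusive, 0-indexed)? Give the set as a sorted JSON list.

CNF form of G:
  S -> C X6 | T2 B | b
  A -> T0 T1 | T0 T2 | T2 X3
  B -> B X4 | c
  C -> T0 X5 | b
  T0 -> a
  T1 -> b
  T2 -> c
  X3 -> C T1
  X4 -> T0 A
  X5 -> A T0
  X6 -> T0 T1

CYK table (by increasing span) — only the sub-triangle for w[1..2]:
  [1..1]={T0}  "a"  orig:{}
  [2..2]={C,S,T1}  "b"  orig:{C,S}
  [1..2]={A,X6}  "ab"  orig:{A}

Original NTs in T[1,2] deriving "ab": ["A"]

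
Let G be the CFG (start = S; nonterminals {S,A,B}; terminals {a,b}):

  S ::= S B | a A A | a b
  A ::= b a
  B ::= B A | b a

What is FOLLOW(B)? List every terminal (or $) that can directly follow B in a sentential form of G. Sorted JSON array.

FIRST sets, iterate to fixpoint:
iter 1:
  A via A→b a: +{b}
  B via B→b a: +{b}
  S via S→a A A: +{a}
  FIRST(S)={a}  FIRST(A)={b}  FIRST(B)={b}
iter 2: (no change)
  FIRST(S)={a}  FIRST(A)={b}  FIRST(B)={b}

Compute FOLLOW by fixpoint:
seed FOLLOW(S) with $
pass 1:
  B→B A: FOLLOW(B) ⊇ FIRST(A) = {b}; new: +{b}
  B→B A: FOLLOW(A) ⊇ FOLLOW(B) ⊇ {b}; new: +{b}
  S→S B: FOLLOW(S) ⊇ FIRST(B) = {b}; new: +{b}
  S→S B: FOLLOW(B) ⊇ FOLLOW(S) ⊇ {$,b}; new: +{$}
  S→a A A: FOLLOW(A) ⊇ FOLLOW(S) ⊇ {$,b}; new: +{$}
  FOLLOW(S)={$,b}  FOLLOW(A)={$,b}  FOLLOW(B)={$,b}
pass 2: (no change)
  FOLLOW(S)={$,b}  FOLLOW(A)={$,b}  FOLLOW(B)={$,b}

FOLLOW(B) = ["$", "b"]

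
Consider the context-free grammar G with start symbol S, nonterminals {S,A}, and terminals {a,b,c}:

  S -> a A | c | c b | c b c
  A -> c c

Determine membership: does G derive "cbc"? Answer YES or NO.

CNF form of G:
  S -> T0 T2 | T0 X3 | T1 A | c
  A -> T0 T0
  T0 -> c
  T1 -> a
  T2 -> b
  X3 -> T2 T0

Fill CYK table bottom-up:
  cell(0,0) c: {S,T0}  orig:{S}
  cell(1,1) b: {T2}  orig:{}
  cell(2,2) c: {S,T0}  orig:{S}
  cell(0,1) cb: {S}
  cell(1,2) bc: {X3}  orig:{}
  cell(0,2) cbc: {S}

S ∈ T[0,2] ⇒ YES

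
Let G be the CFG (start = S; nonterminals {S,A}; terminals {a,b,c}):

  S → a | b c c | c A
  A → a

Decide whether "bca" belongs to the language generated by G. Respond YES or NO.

CNF form of G:
  S -> T0 X2 | T1 A | a
  A -> a
  T0 -> b
  T1 -> c
  X2 -> T1 T1

Fill CYK table bottom-up:
  [0..0]={T0}  "b"  orig:{}
  [1..1]={T1}  "c"  orig:{}
  [2..2]={A,S}  "a"
  [0..1]=∅  "bc"
  [1..2]={S}  "ca"
  [0..2]=∅  "bca"

S ∉ T[0,2] ⇒ NO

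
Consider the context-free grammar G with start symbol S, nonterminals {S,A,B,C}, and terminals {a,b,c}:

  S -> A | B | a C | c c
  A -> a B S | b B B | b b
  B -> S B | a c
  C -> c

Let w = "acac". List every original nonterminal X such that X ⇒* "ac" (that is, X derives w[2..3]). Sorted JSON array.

Convert to CNF:
  S -> S B | T0 C | T0 T2 | T0 X5 | T1 T1 | T1 X6 | T2 T2
  A -> T0 X3 | T1 T1 | T1 X4
  B -> S B | T0 T2
  C -> c
  T0 -> a
  T1 -> b
  T2 -> c
  X3 -> B S
  X4 -> B B
  X5 -> B S
  X6 -> B B

CYK fill, restricted to cells inside w[2..3]:
  cell(2,2) a: {T0}  orig:{}
  cell(3,3) c: {C,T2}  orig:{C}
  cell(2,3) ac: {B,S}

Original NTs in T[2,3] deriving "ac": ["B", "S"]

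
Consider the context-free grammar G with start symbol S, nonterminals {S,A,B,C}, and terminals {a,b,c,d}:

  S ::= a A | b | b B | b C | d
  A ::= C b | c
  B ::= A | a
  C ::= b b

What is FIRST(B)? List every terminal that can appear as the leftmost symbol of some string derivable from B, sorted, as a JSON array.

FIRST sets, iterate to fixpoint:
round 1:
  A via A→c: +{c}
  B via B→A: +{c}
  B via B→a: +{a}
  C via C→b b: +{b}
  S via S→a A: +{a}
  S via S→b: +{b}
  S via S→d: +{d}
  FIRST[S]={a,b,d}  FIRST[A]={c}  FIRST[B]={a,c}  FIRST[C]={b}
round 2:
  A via A→C b: +{b}
  B via B→A: +{b}
  FIRST[S]={a,b,d}  FIRST[A]={b,c}  FIRST[B]={a,b,c}  FIRST[C]={b}
round 3: (stable)
  FIRST[S]={a,b,d}  FIRST[A]={b,c}  FIRST[B]={a,b,c}  FIRST[C]={b}

FIRST(B) = ["a", "b", "c"]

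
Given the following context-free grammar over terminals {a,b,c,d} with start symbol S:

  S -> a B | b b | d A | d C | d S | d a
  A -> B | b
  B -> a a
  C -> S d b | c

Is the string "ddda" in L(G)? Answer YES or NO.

CNF form of G:
  S -> T0 B | T1 A | T1 C | T1 S | T1 T0 | T2 T2
  A -> T0 T0 | b
  B -> T0 T0
  C -> S X3 | c
  T0 -> a
  T1 -> d
  T2 -> b
  X3 -> T1 T2

CYK table (by increasing span):
  cell(0,0) d: {T1}  orig:{}
  cell(1,1) d: {T1}  orig:{}
  cell(2,2) d: {T1}  orig:{}
  cell(3,3) a: {T0}  orig:{}
  cell(0,1) dd: ∅
  cell(1,2) dd: ∅
  cell(2,3) da: {S}
  cell(0,2) ddd: ∅
  cell(1,3) dda: {S}
  cell(0,3) ddda: {S}

S ∈ T[0,3] ⇒ YES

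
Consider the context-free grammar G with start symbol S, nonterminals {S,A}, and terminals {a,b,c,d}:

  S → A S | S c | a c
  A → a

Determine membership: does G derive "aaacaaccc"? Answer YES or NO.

CNF form of G:
  S -> A S | S T0 | T1 T0
  A -> a
  T0 -> c
  T1 -> a

CYK fill:
  cell(0,0) a: {A,T1}  orig:{A}
  cell(1,1) a: {A,T1}  orig:{A}
  cell(2,2) a: {A,T1}  orig:{A}
  cell(3,3) c: {T0}  orig:{}
  cell(4,4) a: {A,T1}  orig:{A}
  cell(5,5) a: {A,T1}  orig:{A}
  cell(6,6) c: {T0}  orig:{}
  cell(7,7) c: {T0}  orig:{}
  cell(8,8) c: {T0}  orig:{}
  cell(0,1) aa: ∅
  cell(1,2) aa: ∅
  cell(2,3) ac: {S}
  cell(3,4) ca: ∅
  cell(4,5) aa: ∅
  cell(5,6) ac: {S}
  cell(6,7) cc: ∅
  cell(7,8) cc: ∅
  cell(0,2) aaa: ∅
  cell(1,3) aac: {S}
  cell(2,4) aca: ∅
  cell(3,5) caa: ∅
  cell(4,6) aac: {S}
  cell(5,7) acc: {S}
  cell(6,8) ccc: ∅
  cell(0,3) aaac: {S}
  cell(1,4) aaca: ∅
  cell(2,5) acaa: ∅
  cell(3,6) caac: ∅
  cell(4,7) aacc: {S}
  cell(5,8) accc: {S}
  cell(0,4) aaaca: ∅
  cell(1,5) aacaa: ∅
  cell(2,6) acaac: ∅
  cell(3,7) caacc: ∅
  cell(4,8) aaccc: {S}
  cell(0,5) aaacaa: ∅
  cell(1,6) aacaac: ∅
  cell(2,7) acaacc: ∅
  cell(3,8) caaccc: ∅
  cell(0,6) aaacaac: ∅
  cell(1,7) aacaacc: ∅
  cell(2,8) acaaccc: ∅
  cell(0,7) aaacaacc: ∅
  cell(1,8) aacaaccc: ∅
  cell(0,8) aaacaaccc: ∅

S ∉ T[0,8] ⇒ NO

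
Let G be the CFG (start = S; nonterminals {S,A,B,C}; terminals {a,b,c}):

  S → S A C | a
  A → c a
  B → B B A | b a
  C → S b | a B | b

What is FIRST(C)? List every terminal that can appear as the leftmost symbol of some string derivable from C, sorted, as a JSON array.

FIRST sets, iterate to fixpoint:
[1]
  A via A→c a: +{c}
  B via B→b a: +{b}
  C via C→a B: +{a}
  C via C→b: +{b}
  S via S→a: +{a}
  FIRST[S]={a}  FIRST[A]={c}  FIRST[B]={b}  FIRST[C]={a,b}
[2] (stable)
  FIRST[S]={a}  FIRST[A]={c}  FIRST[B]={b}  FIRST[C]={a,b}

FIRST(C) = ["a", "b"]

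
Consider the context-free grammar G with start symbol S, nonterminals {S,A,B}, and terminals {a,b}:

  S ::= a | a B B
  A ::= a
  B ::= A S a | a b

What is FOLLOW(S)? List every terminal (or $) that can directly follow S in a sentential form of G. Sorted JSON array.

Compute FIRST by fixpoint:
pass 1:
  A via A→a: +{a}
  B via B→A S a: +{a}
  S via S→a: +{a}
  FIRST[S]={a}  FIRST[A]={a}  FIRST[B]={a}
pass 2: done
  FIRST[S]={a}  FIRST[A]={a}  FIRST[B]={a}

FOLLOW iteration:
seed FOLLOW(S) with $
round 1:
  B→A S a: FOLLOW(A) ⊇ FIRST(S) = {a}; new: +{a}
  B→A S a: FOLLOW(S) ⊇ FIRST(a) = {a}; new: +{a}
  S→a B B: FOLLOW(B) ⊇ FIRST(B) = {a}; new: +{a}
  S→a B B: FOLLOW(B) ⊇ FOLLOW(S) ⊇ {$,a}; new: +{$}
  FOLLOW(S)={$,a}  FOLLOW(A)={a}  FOLLOW(B)={$,a}
round 2: (stable)
  FOLLOW(S)={$,a}  FOLLOW(A)={a}  FOLLOW(B)={$,a}

FOLLOW(S) = ["$", "a"]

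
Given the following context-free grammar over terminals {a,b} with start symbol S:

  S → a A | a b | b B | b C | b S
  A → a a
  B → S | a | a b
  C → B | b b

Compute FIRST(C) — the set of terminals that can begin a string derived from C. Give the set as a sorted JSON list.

FIRST sets, iterate to fixpoint:
round 1:
  A via A→a a: +{a}
  B via B→a: +{a}
  C via C→B: +{a}
  C via C→b b: +{b}
  S via S→a A: +{a}
  S via S→b B: +{b}
  FIRST(S)={a,b}  FIRST(A)={a}  FIRST(B)={a}  FIRST(C)={a,b}
round 2:
  B via B→S: +{b}
  FIRST(S)={a,b}  FIRST(A)={a}  FIRST(B)={a,b}  FIRST(C)={a,b}
round 3: (stable)
  FIRST(S)={a,b}  FIRST(A)={a}  FIRST(B)={a,b}  FIRST(C)={a,b}

FIRST(C) = ["a", "b"]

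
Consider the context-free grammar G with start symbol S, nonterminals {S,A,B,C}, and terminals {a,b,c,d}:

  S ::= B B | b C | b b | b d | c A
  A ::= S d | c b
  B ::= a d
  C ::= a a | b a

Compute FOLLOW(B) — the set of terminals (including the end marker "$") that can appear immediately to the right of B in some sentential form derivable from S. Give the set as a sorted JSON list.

FIRST iteration:
pass 1:
  A via A→c b: +{c}
  B via B→a d: +{a}
  C via C→a a: +{a}
  C via C→b a: +{b}
  S via S→B B: +{a}
  S via S→b C: +{b}
  S via S→c A: +{c}
  FIRST[S]={a,b,c}  FIRST[A]={c}  FIRST[B]={a}  FIRST[C]={a,b}
pass 2:
  A via A→S d: +{a,b}
  FIRST[S]={a,b,c}  FIRST[A]={a,b,c}  FIRST[B]={a}  FIRST[C]={a,b}
pass 3: done
  FIRST[S]={a,b,c}  FIRST[A]={a,b,c}  FIRST[B]={a}  FIRST[C]={a,b}

FOLLOW iteration:
seed FOLLOW(S) with $
round 1:
  A→S d: FOLLOW(S) ⊇ FIRST(d) = {d}; new: +{d}
  S→B B: FOLLOW(B) ⊇ FIRST(B) = {a}; new: +{a}
  S→B B: FOLLOW(B) ⊇ FOLLOW(S) ⊇ {$,d}; new: +{$,d}
  S→b C: FOLLOW(C) ⊇ FOLLOW(S) ⊇ {$,d}; new: +{$,d}
  S→c A: FOLLOW(A) ⊇ FOLLOW(S) ⊇ {$,d}; new: +{$,d}
  S: {$,d}  A: {$,d}  B: {$,a,d}  C: {$,d}
round 2: (stable)
  S: {$,d}  A: {$,d}  B: {$,a,d}  C: {$,d}

FOLLOW(B) = ["$", "a", "d"]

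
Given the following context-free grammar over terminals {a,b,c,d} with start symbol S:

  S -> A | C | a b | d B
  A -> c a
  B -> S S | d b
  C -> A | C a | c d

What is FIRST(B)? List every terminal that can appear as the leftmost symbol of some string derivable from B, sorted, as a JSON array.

FIRST iteration:
pass 1:
  A via A→c a: +{c}
  B via B→d b: +{d}
  C via C→A: +{c}
  S via S→A: +{c}
  S via S→a b: +{a}
  S via S→d B: +{d}
  FIRST[S]={a,c,d}  FIRST[A]={c}  FIRST[B]={d}  FIRST[C]={c}
pass 2:
  B via B→S S: +{a,c}
  FIRST[S]={a,c,d}  FIRST[A]={c}  FIRST[B]={a,c,d}  FIRST[C]={c}
pass 3: done
  FIRST[S]={a,c,d}  FIRST[A]={c}  FIRST[B]={a,c,d}  FIRST[C]={c}

FIRST(B) = ["a", "c", "d"]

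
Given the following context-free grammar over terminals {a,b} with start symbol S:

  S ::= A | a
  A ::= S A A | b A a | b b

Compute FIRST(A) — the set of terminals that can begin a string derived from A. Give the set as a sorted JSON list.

FIRST sets, iterate to fixpoint:
round 1:
  A via A→b A a: +{b}
  S via S→A: +{b}
  S via S→a: +{a}
  FIRST[S]={a,b}  FIRST[A]={b}
round 2:
  A via A→S A A: +{a}
  FIRST[S]={a,b}  FIRST[A]={a,b}
round 3: (no change)
  FIRST[S]={a,b}  FIRST[A]={a,b}

FIRST(A) = ["a", "b"]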